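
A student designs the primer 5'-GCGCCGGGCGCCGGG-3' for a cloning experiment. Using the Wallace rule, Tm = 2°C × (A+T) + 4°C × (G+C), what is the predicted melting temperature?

Counting bases: T=0, A=0, G=9, C=6
So N_AT = 0 and N_GC = 15.
Tm = 2×0 + 4×15 = 60°C

60°C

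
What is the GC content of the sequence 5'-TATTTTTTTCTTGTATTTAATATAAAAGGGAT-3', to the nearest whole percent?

16%

Base counts: C=1, G=4, T=17, A=10
G+C = 4 + 1 = 5 out of 32 bases
%GC = 5/32 × 100 = 15.62% ≈ 16%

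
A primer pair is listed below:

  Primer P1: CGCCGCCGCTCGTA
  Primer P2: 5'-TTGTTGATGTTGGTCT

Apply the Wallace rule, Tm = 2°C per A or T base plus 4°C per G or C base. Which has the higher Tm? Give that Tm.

Primer P1, 50°C

Primer P1: A+T=3, G+C=11 → Tm = 2(3)+4(11) = 50°C
Primer P2: A+T=10, G+C=6 → Tm = 2(10)+4(6) = 44°C
50°C vs 44°C → primer P1 is higher.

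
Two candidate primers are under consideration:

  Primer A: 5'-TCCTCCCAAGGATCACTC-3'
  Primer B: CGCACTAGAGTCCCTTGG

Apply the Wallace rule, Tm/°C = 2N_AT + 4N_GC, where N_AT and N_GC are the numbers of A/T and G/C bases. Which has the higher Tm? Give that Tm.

Primer A: A+T=8, G+C=10 → Tm = 2(8)+4(10) = 56°C
Primer B: A+T=7, G+C=11 → Tm = 2(7)+4(11) = 58°C
56°C vs 58°C → primer B is higher.

Primer B, 58°C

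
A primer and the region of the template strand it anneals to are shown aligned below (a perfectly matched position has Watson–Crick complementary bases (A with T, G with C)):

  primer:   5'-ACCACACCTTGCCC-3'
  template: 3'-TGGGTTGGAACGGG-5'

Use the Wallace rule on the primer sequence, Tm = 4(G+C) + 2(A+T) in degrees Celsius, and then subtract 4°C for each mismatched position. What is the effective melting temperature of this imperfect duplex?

38°C

Primer base counts: A=3, T=2, G=1, C=8 → A+T=5, G+C=9
Perfect-match Tm = 2(5) + 4(9) = 10 + 36 = 46°C
Mismatches (positions where the bases are not complementary): 2 (at positions 4, 5)
Effective Tm = 46 − 2×4 = 46 − 8 = 38°C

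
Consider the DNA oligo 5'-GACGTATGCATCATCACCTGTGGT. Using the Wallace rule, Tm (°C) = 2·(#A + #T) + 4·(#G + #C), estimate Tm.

72°C

Base counts: G=6, T=7, C=6, A=5
AT pairs contribute 12, GC pairs contribute 12.
Tm = 2(12) + 4(12) = 24 + 48 = 72°C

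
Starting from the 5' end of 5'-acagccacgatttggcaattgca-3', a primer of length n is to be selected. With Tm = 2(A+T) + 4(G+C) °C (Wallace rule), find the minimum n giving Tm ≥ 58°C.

First 19 bases: ACAGCCACGATTTGGCAAT → Tm = 56°C (< 58°C)
First 20 bases: ACAGCCACGATTTGGCAATT → Tm = 58°C (≥ 58°C)
Each additional base adds 2°C (A/T) or 4°C (G/C), so Tm is non-decreasing in n; n = 20 is the first length to reach 58°C.

n = 20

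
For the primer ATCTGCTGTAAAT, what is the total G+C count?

Base counts: T=5, A=4, G=2, C=2
Total G or C: 2 + 2 = 4

4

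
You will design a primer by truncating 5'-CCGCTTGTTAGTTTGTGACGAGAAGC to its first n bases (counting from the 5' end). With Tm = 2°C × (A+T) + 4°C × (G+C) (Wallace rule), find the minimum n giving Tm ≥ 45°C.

n = 16

First 15 bases: CCGCTTGTTAGTTTG → Tm = 44°C (< 45°C)
First 16 bases: CCGCTTGTTAGTTTGT → Tm = 46°C (≥ 45°C)
Each additional base adds 2°C (A/T) or 4°C (G/C), so Tm is non-decreasing in n; n = 16 is the first length to reach 45°C.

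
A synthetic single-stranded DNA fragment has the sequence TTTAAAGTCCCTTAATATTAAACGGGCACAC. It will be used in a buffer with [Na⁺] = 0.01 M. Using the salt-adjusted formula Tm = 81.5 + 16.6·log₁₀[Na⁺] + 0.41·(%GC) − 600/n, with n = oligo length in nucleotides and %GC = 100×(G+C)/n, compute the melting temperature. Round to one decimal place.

Length n = 31. Counting bases: T=9, A=11, G=4, C=7
G+C = 11, so %GC = 11/31 × 100 = 35.484%
Salt term: 16.6 × (-2) = -33.2
GC term: 0.41 × 35.484 = 14.548; length term: −600/31 = −19.355
Tm = 81.5 + (-33.2) + 14.548 − 19.355 = 43.493 → 43.5°C

43.5°C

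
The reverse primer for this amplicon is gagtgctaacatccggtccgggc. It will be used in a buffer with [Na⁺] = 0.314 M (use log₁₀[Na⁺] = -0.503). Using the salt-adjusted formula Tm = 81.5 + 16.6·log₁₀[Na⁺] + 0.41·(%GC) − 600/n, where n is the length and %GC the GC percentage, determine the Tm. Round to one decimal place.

Length n = 23. Scanning the sequence gives A=4, C=7, T=4, G=8.
G+C = 15, so %GC = 15/23 × 100 = 65.217%
Salt term: 16.6 × (-0.503) = -8.35
GC term: 0.41 × 65.217 = 26.739; length term: −600/23 = −26.087
Tm = 81.5 + (-8.35) + 26.739 − 26.087 = 73.802 → 73.8°C

73.8°C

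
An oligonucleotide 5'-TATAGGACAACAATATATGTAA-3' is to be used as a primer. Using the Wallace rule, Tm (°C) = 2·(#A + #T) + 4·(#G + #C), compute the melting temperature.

Base counts: C=2, A=11, T=6, G=3
AT pairs contribute 17, GC pairs contribute 5.
Tm = 2×17 + 4×5 = 54°C

54°C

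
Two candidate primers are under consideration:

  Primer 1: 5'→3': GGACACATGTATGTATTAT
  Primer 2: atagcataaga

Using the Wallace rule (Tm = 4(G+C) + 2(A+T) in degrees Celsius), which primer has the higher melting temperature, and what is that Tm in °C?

Primer 1: A+T=13, G+C=6 → Tm = 2(13)+4(6) = 50°C
Primer 2: A+T=8, G+C=3 → Tm = 2(8)+4(3) = 28°C
50°C vs 28°C → primer 1 is higher.

Primer 1, 50°C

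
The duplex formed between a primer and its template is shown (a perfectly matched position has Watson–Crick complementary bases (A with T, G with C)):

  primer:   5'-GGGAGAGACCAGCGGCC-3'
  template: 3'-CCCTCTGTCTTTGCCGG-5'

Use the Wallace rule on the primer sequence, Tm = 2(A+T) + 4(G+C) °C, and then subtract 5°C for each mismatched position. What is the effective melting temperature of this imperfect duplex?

40°C

Primer base counts: A=4, T=0, G=8, C=5 → A+T=4, G+C=13
Perfect-match Tm = 2(4) + 4(13) = 8 + 52 = 60°C
Mismatches (positions where the bases are not complementary): 4 (at positions 7, 9, 10, 12)
Effective Tm = 60 − 4×5 = 60 − 20 = 40°C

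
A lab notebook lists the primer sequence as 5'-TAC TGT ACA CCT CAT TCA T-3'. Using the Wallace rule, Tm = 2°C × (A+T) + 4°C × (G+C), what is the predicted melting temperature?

52°C

C=6, A=5, T=7, G=1
So N_AT = 12 and N_GC = 7.
Tm = 2×12 + 4×7 = 52°C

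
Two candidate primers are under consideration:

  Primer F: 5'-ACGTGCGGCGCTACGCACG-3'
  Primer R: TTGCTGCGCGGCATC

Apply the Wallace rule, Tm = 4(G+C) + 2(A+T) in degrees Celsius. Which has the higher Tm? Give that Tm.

Primer F, 66°C

Primer F: A+T=5, G+C=14 → Tm = 2(5)+4(14) = 66°C
Primer R: A+T=5, G+C=10 → Tm = 2(5)+4(10) = 50°C
66°C vs 50°C → primer F is higher.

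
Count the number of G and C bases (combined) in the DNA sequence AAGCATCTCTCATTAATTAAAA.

5

Base counts: T=7, G=1, C=4, A=10
G+C = 1 + 4 = 5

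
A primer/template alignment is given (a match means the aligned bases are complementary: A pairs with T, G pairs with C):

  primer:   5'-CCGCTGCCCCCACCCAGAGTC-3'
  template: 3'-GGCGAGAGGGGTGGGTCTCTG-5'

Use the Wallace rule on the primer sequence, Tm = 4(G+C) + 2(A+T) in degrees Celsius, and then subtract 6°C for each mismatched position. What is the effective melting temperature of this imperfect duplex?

56°C

Primer base counts: A=3, T=2, G=4, C=12 → A+T=5, G+C=16
Perfect-match Tm = 2(5) + 4(16) = 10 + 64 = 74°C
Mismatches (positions where the bases are not complementary): 3 (at positions 6, 7, 20)
Effective Tm = 74 − 3×6 = 74 − 18 = 56°C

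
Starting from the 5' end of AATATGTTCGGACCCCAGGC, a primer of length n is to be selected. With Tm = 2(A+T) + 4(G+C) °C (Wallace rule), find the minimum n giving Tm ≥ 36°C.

First 12 bases: AATATGTTCGGA → Tm = 32°C (< 36°C)
First 13 bases: AATATGTTCGGAC → Tm = 36°C (≥ 36°C)
Each additional base adds 2°C (A/T) or 4°C (G/C), so Tm is non-decreasing in n; n = 13 is the first length to reach 36°C.

n = 13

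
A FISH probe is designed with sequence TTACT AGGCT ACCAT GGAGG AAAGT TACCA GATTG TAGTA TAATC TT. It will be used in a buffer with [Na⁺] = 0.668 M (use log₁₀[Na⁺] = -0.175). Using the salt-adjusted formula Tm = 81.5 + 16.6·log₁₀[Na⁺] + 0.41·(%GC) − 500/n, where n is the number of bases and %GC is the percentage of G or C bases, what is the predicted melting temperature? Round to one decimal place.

Length n = 47. A=15, G=10, T=15, C=7
G+C = 17, so %GC = 17/47 × 100 = 36.17%
Salt term: 16.6 × (-0.175) = -2.905
GC term: 0.41 × 36.17 = 14.83; length term: −500/47 = −10.638
Tm = 81.5 + (-2.905) + 14.83 − 10.638 = 82.787 → 82.8°C

82.8°C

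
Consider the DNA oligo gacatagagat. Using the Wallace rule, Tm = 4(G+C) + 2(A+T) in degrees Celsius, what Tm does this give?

Base counts: A=5, T=2, C=1, G=3
A+T = 7, G+C = 4
Tm = 2×7 + 4×4 = 30°C

30°C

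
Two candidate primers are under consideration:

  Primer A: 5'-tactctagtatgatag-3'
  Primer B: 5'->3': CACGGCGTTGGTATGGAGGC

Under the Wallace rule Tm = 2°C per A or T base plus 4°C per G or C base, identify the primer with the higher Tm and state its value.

Primer A: A+T=11, G+C=5 → Tm = 2(11)+4(5) = 42°C
Primer B: A+T=7, G+C=13 → Tm = 2(7)+4(13) = 66°C
42°C vs 66°C → primer B is higher.

Primer B, 66°C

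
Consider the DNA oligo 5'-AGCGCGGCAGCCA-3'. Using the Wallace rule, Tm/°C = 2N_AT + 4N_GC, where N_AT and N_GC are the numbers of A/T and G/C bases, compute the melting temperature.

Counting bases: A=3, C=5, T=0, G=5
A+T = 3, G+C = 10
Tm = 2×3 + 4×10 = 46°C

46°C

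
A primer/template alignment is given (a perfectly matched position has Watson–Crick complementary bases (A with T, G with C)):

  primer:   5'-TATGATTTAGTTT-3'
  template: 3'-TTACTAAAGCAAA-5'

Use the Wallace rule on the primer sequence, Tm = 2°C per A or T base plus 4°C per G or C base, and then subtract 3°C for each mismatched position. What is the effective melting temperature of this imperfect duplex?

24°C

Primer base counts: A=3, T=8, G=2, C=0 → A+T=11, G+C=2
Perfect-match Tm = 2(11) + 4(2) = 22 + 8 = 30°C
Mismatches (positions where the bases are not complementary): 2 (at positions 1, 9)
Effective Tm = 30 − 2×3 = 30 − 6 = 24°C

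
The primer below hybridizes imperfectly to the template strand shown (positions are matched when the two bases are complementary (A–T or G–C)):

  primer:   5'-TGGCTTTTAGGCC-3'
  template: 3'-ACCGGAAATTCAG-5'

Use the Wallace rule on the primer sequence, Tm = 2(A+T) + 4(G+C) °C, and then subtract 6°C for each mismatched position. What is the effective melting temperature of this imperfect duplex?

22°C

Primer base counts: A=1, T=5, G=4, C=3 → A+T=6, G+C=7
Perfect-match Tm = 2(6) + 4(7) = 12 + 28 = 40°C
Mismatches (positions where the bases are not complementary): 3 (at positions 5, 10, 12)
Effective Tm = 40 − 3×6 = 40 − 18 = 22°C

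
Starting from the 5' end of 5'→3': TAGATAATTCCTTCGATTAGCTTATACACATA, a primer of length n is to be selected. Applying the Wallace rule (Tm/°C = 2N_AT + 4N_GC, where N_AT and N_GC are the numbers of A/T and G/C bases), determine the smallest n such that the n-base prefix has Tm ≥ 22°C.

n = 10

First 9 bases: TAGATAATT → Tm = 20°C (< 22°C)
First 10 bases: TAGATAATTC → Tm = 24°C (≥ 22°C)
Each additional base adds 2°C (A/T) or 4°C (G/C), so Tm is non-decreasing in n; n = 10 is the first length to reach 22°C.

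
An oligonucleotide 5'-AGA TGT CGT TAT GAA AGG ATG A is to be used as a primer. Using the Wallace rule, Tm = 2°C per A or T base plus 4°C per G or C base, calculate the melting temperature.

Counting bases: A=8, T=6, G=7, C=1
So N_AT = 14 and N_GC = 8.
Tm = 4·8 + 2·14 = 32 + 28 = 60°C

60°C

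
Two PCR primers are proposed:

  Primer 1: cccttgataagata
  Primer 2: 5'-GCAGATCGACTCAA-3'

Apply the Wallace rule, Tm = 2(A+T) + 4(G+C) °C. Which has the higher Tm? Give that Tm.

Primer 2, 42°C

Primer 1: A+T=9, G+C=5 → Tm = 2(9)+4(5) = 38°C
Primer 2: A+T=7, G+C=7 → Tm = 2(7)+4(7) = 42°C
38°C vs 42°C → primer 2 is higher.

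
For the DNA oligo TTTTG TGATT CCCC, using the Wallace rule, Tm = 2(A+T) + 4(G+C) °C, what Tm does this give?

40°C

Scanning the sequence gives A=1, T=7, G=2, C=4.
AT pairs contribute 8, GC pairs contribute 6.
Tm = 2(8) + 4(6) = 16 + 24 = 40°C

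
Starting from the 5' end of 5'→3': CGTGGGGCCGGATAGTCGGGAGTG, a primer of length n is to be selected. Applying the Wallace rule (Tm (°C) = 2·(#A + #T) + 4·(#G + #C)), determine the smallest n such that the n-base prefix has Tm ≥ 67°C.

First 19 bases: CGTGGGGCCGGATAGTCGG → Tm = 66°C (< 67°C)
First 20 bases: CGTGGGGCCGGATAGTCGGG → Tm = 70°C (≥ 67°C)
Since every base adds ≥2°C, Tm only increases with n, so the threshold is first crossed at n = 20.

n = 20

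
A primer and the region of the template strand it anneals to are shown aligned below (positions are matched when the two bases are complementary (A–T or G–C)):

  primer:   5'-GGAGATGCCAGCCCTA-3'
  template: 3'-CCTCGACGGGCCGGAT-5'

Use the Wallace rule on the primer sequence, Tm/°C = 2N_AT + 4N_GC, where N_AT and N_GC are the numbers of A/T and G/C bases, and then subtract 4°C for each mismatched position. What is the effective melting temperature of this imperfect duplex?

40°C

Primer base counts: A=4, T=2, G=5, C=5 → A+T=6, G+C=10
Perfect-match Tm = 2(6) + 4(10) = 12 + 40 = 52°C
Mismatches (positions where the bases are not complementary): 3 (at positions 5, 10, 12)
Effective Tm = 52 − 3×4 = 52 − 12 = 40°C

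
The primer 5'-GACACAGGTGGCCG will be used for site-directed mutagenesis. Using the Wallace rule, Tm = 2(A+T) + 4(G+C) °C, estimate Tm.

Scanning the sequence gives G=6, T=1, C=4, A=3.
AT pairs contribute 4, GC pairs contribute 10.
Tm = 2×4 + 4×10 = 48°C

48°C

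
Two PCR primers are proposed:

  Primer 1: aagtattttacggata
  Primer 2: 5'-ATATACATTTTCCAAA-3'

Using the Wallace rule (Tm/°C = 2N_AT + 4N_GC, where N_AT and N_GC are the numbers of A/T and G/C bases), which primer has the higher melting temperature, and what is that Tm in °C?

Primer 1, 40°C

Primer 1: A+T=12, G+C=4 → Tm = 2(12)+4(4) = 40°C
Primer 2: A+T=13, G+C=3 → Tm = 2(13)+4(3) = 38°C
40°C vs 38°C → primer 1 is higher.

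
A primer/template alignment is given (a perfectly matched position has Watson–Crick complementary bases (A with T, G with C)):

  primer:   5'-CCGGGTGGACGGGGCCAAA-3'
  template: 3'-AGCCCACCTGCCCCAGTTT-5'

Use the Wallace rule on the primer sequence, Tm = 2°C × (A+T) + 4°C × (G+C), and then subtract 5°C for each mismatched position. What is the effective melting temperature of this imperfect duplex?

Primer base counts: A=4, T=1, G=9, C=5 → A+T=5, G+C=14
Perfect-match Tm = 2(5) + 4(14) = 10 + 56 = 66°C
Mismatches (positions where the bases are not complementary): 2 (at positions 1, 15)
Effective Tm = 66 − 2×5 = 66 − 10 = 56°C

56°C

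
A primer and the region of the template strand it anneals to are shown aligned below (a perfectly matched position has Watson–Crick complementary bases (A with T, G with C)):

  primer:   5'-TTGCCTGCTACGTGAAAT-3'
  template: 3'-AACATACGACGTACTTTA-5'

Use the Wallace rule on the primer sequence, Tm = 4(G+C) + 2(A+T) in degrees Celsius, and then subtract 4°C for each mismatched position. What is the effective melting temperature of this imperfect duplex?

36°C

Primer base counts: A=4, T=6, G=4, C=4 → A+T=10, G+C=8
Perfect-match Tm = 2(10) + 4(8) = 20 + 32 = 52°C
Mismatches (positions where the bases are not complementary): 4 (at positions 4, 5, 10, 12)
Effective Tm = 52 − 4×4 = 52 − 16 = 36°C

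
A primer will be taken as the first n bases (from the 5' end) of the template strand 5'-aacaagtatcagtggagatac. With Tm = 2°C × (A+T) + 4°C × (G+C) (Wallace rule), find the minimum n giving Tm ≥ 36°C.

n = 14

First 13 bases: AACAAGTATCAGT → Tm = 34°C (< 36°C)
First 14 bases: AACAAGTATCAGTG → Tm = 38°C (≥ 36°C)
Each additional base adds 2°C (A/T) or 4°C (G/C), so Tm is non-decreasing in n; n = 14 is the first length to reach 36°C.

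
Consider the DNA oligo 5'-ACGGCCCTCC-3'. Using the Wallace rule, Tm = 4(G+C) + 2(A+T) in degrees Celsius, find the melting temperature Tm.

36°C

Base counts: C=6, T=1, A=1, G=2
A+T = 2, G+C = 8
Tm = 2(2) + 4(8) = 4 + 32 = 36°C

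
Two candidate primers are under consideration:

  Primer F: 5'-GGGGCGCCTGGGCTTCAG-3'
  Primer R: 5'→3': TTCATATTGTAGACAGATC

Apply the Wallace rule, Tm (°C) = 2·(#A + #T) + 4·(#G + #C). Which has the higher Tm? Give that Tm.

Primer F, 64°C

Primer F: A+T=4, G+C=14 → Tm = 2(4)+4(14) = 64°C
Primer R: A+T=13, G+C=6 → Tm = 2(13)+4(6) = 50°C
64°C vs 50°C → primer F is higher.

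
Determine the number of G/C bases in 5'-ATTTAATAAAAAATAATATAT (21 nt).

Base counts: A=13, G=0, T=8, C=0
G+C = 0 + 0 = 0

0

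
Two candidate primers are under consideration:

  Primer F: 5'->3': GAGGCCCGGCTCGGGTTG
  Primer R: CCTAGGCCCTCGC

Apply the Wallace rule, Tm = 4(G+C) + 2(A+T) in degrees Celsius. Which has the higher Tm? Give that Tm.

Primer F, 64°C

Primer F: A+T=4, G+C=14 → Tm = 2(4)+4(14) = 64°C
Primer R: A+T=3, G+C=10 → Tm = 2(3)+4(10) = 46°C
64°C vs 46°C → primer F is higher.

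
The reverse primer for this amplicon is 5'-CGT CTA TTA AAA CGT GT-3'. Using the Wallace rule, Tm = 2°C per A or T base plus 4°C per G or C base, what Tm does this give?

Scanning the sequence gives T=6, G=3, C=3, A=5.
So N_AT = 11 and N_GC = 6.
Tm = 2(11) + 4(6) = 22 + 24 = 46°C

46°C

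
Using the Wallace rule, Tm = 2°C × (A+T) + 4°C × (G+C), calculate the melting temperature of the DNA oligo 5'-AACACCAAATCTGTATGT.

48°C

Base counts: C=4, T=5, G=2, A=7
A+T = 12, G+C = 6
Tm = 4·6 + 2·12 = 24 + 24 = 48°C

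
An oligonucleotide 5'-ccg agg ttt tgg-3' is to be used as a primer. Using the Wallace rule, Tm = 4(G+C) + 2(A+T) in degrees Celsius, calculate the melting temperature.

38°C

Base counts: C=2, A=1, G=5, T=4
AT pairs contribute 5, GC pairs contribute 7.
Tm = 2(5) + 4(7) = 10 + 28 = 38°C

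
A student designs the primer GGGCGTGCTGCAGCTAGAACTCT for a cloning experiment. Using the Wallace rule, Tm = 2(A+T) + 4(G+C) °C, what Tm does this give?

Scanning the sequence gives T=5, G=8, C=6, A=4.
A+T = 9, G+C = 14
Tm = 4·14 + 2·9 = 56 + 18 = 74°C

74°C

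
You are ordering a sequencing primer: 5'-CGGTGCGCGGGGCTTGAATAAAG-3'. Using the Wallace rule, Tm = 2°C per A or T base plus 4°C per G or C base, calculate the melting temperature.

T=4, A=5, G=10, C=4
So N_AT = 9 and N_GC = 14.
Tm = 4·14 + 2·9 = 56 + 18 = 74°C

74°C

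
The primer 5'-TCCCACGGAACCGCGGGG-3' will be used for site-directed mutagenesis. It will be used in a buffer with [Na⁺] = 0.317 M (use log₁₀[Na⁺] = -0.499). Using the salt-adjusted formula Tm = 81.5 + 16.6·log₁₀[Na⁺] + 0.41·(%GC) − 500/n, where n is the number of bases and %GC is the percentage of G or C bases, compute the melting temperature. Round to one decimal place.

77.3°C

Length n = 18. Scanning the sequence gives T=1, G=7, C=7, A=3.
G+C = 14, so %GC = 14/18 × 100 = 77.778%
Salt term: 16.6 × (-0.499) = -8.283
GC term: 0.41 × 77.778 = 31.889; length term: −500/18 = −27.778
Tm = 81.5 + (-8.283) + 31.889 − 27.778 = 77.328 → 77.3°C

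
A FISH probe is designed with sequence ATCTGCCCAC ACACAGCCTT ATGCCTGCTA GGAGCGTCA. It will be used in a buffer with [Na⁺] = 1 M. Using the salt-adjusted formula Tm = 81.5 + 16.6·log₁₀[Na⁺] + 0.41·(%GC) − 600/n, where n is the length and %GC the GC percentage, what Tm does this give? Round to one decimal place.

Length n = 39. Base counts: C=14, G=8, A=9, T=8
G+C = 22, so %GC = 22/39 × 100 = 56.41%
Salt term: 16.6 × (0) = 0
GC term: 0.41 × 56.41 = 23.128; length term: −600/39 = −15.385
Tm = 81.5 + (0) + 23.128 − 15.385 = 89.243 → 89.2°C

89.2°C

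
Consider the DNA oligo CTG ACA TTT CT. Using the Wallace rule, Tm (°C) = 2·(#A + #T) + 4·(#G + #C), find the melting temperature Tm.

Counting bases: A=2, G=1, C=3, T=5
A+T = 7, G+C = 4
Tm = 4·4 + 2·7 = 16 + 14 = 30°C

30°C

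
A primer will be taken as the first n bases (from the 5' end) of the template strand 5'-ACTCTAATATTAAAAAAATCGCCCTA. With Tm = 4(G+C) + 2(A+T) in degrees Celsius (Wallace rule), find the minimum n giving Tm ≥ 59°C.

n = 24

First 23 bases: ACTCTAATATTAAAAAAATCGCC → Tm = 58°C (< 59°C)
First 24 bases: ACTCTAATATTAAAAAAATCGCCC → Tm = 62°C (≥ 59°C)
Since every base adds ≥2°C, Tm only increases with n, so the threshold is first crossed at n = 24.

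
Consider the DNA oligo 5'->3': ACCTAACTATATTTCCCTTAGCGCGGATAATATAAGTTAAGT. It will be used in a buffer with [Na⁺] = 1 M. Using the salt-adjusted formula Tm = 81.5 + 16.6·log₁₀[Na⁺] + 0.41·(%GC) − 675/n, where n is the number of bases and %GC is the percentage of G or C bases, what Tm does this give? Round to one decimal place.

Length n = 42. A=14, G=6, T=14, C=8
G+C = 14, so %GC = 14/42 × 100 = 33.333%
Salt term: 16.6 × (0) = 0
GC term: 0.41 × 33.333 = 13.667; length term: −675/42 = −16.071
Tm = 81.5 + (0) + 13.667 − 16.071 = 79.096 → 79.1°C

79.1°C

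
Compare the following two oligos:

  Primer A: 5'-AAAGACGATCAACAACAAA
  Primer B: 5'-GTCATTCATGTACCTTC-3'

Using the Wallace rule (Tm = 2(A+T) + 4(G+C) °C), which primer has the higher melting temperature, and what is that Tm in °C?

Primer A: A+T=13, G+C=6 → Tm = 2(13)+4(6) = 50°C
Primer B: A+T=10, G+C=7 → Tm = 2(10)+4(7) = 48°C
50°C vs 48°C → primer A is higher.

Primer A, 50°C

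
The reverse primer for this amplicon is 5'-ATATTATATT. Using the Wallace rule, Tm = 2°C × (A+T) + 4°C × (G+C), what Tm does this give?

Scanning the sequence gives A=4, G=0, T=6, C=0.
AT pairs contribute 10, GC pairs contribute 0.
Tm = 2(10) + 4(0) = 20 + 0 = 20°C

20°C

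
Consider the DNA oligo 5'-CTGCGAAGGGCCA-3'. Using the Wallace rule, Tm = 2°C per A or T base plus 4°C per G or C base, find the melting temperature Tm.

44°C

Base counts: T=1, A=3, C=4, G=5
So N_AT = 4 and N_GC = 9.
Tm = 2×4 + 4×9 = 44°C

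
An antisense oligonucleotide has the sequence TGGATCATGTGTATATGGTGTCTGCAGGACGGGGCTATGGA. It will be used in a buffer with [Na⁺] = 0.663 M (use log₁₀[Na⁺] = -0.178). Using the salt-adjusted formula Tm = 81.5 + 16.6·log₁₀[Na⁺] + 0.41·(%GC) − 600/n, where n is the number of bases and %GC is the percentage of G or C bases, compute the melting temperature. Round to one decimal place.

84.9°C

Length n = 41. Counting bases: C=5, G=16, A=8, T=12
G+C = 21, so %GC = 21/41 × 100 = 51.22%
Salt term: 16.6 × (-0.178) = -2.955
GC term: 0.41 × 51.22 = 21; length term: −600/41 = −14.634
Tm = 81.5 + (-2.955) + 21 − 14.634 = 84.911 → 84.9°C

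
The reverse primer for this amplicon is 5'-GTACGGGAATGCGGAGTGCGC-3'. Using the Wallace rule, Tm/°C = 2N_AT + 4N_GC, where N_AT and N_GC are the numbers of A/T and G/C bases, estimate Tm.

Scanning the sequence gives G=10, C=4, A=4, T=3.
So N_AT = 7 and N_GC = 14.
Tm = 4·14 + 2·7 = 56 + 14 = 70°C

70°C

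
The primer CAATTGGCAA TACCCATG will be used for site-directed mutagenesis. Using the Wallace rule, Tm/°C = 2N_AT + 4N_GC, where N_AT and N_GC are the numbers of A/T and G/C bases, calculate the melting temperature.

Base counts: T=4, G=3, C=5, A=6
So N_AT = 10 and N_GC = 8.
Tm = 4·8 + 2·10 = 32 + 20 = 52°C

52°C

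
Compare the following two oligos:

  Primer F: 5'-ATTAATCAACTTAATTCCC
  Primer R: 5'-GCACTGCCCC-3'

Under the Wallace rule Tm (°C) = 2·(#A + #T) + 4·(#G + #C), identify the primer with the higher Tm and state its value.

Primer F, 48°C

Primer F: A+T=14, G+C=5 → Tm = 2(14)+4(5) = 48°C
Primer R: A+T=2, G+C=8 → Tm = 2(2)+4(8) = 36°C
48°C vs 36°C → primer F is higher.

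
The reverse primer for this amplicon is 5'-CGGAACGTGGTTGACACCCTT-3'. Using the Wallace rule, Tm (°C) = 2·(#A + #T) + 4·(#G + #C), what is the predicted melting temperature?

66°C

G=6, A=4, C=6, T=5
AT pairs contribute 9, GC pairs contribute 12.
Tm = 4·12 + 2·9 = 48 + 18 = 66°C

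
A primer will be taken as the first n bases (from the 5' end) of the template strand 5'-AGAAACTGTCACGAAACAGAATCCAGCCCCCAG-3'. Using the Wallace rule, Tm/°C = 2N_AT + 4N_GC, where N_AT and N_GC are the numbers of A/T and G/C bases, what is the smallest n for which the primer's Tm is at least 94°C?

n = 31

First 30 bases: AGAAACTGTCACGAAACAGAATCCAGCCCC → Tm = 90°C (< 94°C)
First 31 bases: AGAAACTGTCACGAAACAGAATCCAGCCCCC → Tm = 94°C (≥ 94°C)
Since every base adds ≥2°C, Tm only increases with n, so the threshold is first crossed at n = 31.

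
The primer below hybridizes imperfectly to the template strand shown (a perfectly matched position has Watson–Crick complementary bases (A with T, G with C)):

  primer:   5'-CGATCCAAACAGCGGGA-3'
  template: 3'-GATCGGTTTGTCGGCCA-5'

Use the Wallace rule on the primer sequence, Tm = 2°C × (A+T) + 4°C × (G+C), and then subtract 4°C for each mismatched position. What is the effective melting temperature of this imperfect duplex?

38°C

Primer base counts: A=6, T=1, G=5, C=5 → A+T=7, G+C=10
Perfect-match Tm = 2(7) + 4(10) = 14 + 40 = 54°C
Mismatches (positions where the bases are not complementary): 4 (at positions 2, 4, 14, 17)
Effective Tm = 54 − 4×4 = 54 − 16 = 38°C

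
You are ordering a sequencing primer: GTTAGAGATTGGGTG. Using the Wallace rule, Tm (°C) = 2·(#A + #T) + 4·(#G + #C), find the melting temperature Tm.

44°C

Scanning the sequence gives C=0, A=3, T=5, G=7.
So N_AT = 8 and N_GC = 7.
Tm = 2(8) + 4(7) = 16 + 28 = 44°C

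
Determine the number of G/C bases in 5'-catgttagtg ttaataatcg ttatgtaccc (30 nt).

10

Scanning the sequence gives T=12, G=5, A=8, C=5.
Total G or C: 5 + 5 = 10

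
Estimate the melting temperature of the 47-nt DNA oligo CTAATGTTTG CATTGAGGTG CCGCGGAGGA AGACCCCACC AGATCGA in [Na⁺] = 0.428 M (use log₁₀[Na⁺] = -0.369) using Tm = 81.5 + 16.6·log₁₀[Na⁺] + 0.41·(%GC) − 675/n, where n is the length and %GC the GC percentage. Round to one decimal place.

83.7°C

Length n = 47. Base counts: C=12, G=14, T=9, A=12
G+C = 26, so %GC = 26/47 × 100 = 55.319%
Salt term: 16.6 × (-0.369) = -6.125
GC term: 0.41 × 55.319 = 22.681; length term: −675/47 = −14.362
Tm = 81.5 + (-6.125) + 22.681 − 14.362 = 83.694 → 83.7°C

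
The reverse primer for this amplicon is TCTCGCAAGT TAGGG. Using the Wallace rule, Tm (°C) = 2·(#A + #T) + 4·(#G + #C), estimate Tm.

46°C

Base counts: C=3, G=5, A=3, T=4
AT pairs contribute 7, GC pairs contribute 8.
Tm = 2(7) + 4(8) = 14 + 32 = 46°C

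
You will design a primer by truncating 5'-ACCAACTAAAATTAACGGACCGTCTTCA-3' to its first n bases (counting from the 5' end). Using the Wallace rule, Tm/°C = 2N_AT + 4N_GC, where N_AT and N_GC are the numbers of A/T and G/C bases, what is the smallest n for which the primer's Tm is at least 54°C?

n = 20

First 19 bases: ACCAACTAAAATTAACGGA → Tm = 50°C (< 54°C)
First 20 bases: ACCAACTAAAATTAACGGAC → Tm = 54°C (≥ 54°C)
Since every base adds ≥2°C, Tm only increases with n, so the threshold is first crossed at n = 20.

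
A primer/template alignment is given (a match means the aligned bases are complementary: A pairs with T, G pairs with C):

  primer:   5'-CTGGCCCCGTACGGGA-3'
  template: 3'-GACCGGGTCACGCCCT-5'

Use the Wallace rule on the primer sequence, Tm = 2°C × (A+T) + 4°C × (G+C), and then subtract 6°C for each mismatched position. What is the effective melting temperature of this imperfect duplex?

44°C

Primer base counts: A=2, T=2, G=6, C=6 → A+T=4, G+C=12
Perfect-match Tm = 2(4) + 4(12) = 8 + 48 = 56°C
Mismatches (positions where the bases are not complementary): 2 (at positions 8, 11)
Effective Tm = 56 − 2×6 = 56 − 12 = 44°C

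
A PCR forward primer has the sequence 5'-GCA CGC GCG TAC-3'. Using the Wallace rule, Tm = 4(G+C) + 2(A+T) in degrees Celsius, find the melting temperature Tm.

42°C

Base counts: C=5, T=1, G=4, A=2
AT pairs contribute 3, GC pairs contribute 9.
Tm = 2(3) + 4(9) = 6 + 36 = 42°C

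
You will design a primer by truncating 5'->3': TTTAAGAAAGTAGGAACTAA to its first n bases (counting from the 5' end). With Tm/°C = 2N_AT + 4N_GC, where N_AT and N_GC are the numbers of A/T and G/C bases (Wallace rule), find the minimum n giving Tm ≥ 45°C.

n = 18

First 17 bases: TTTAAGAAAGTAGGAAC → Tm = 44°C (< 45°C)
First 18 bases: TTTAAGAAAGTAGGAACT → Tm = 46°C (≥ 45°C)
Each additional base adds 2°C (A/T) or 4°C (G/C), so Tm is non-decreasing in n; n = 18 is the first length to reach 45°C.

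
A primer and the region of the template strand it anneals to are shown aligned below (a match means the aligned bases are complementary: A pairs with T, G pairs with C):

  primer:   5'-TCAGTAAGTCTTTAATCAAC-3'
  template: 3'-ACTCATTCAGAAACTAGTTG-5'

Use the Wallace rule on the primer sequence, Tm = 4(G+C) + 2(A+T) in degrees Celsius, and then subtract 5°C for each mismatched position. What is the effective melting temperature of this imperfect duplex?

Primer base counts: A=7, T=7, G=2, C=4 → A+T=14, G+C=6
Perfect-match Tm = 2(14) + 4(6) = 28 + 24 = 52°C
Mismatches (positions where the bases are not complementary): 2 (at positions 2, 14)
Effective Tm = 52 − 2×5 = 52 − 10 = 42°C

42°C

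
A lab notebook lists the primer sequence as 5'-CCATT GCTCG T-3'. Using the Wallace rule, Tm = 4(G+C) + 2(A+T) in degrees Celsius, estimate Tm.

Scanning the sequence gives T=4, C=4, A=1, G=2.
So N_AT = 5 and N_GC = 6.
Tm = 2×5 + 4×6 = 34°C

34°C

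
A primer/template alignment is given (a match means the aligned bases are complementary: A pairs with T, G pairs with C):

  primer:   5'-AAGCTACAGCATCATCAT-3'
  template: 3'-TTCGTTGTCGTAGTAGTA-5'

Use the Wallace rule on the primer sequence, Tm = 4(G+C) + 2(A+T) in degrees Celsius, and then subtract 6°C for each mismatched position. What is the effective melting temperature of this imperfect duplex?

44°C

Primer base counts: A=7, T=4, G=2, C=5 → A+T=11, G+C=7
Perfect-match Tm = 2(11) + 4(7) = 22 + 28 = 50°C
Mismatches (positions where the bases are not complementary): 1 (at position 5)
Effective Tm = 50 − 1×6 = 50 − 6 = 44°C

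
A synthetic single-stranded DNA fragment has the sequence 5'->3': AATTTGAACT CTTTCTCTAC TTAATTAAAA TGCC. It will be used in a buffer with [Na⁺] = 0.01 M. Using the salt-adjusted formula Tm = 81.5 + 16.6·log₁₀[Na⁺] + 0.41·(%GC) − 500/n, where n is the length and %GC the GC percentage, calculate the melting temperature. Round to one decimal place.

Length n = 34. Counting bases: C=7, T=14, A=11, G=2
G+C = 9, so %GC = 9/34 × 100 = 26.471%
Salt term: 16.6 × (-2) = -33.2
GC term: 0.41 × 26.471 = 10.853; length term: −500/34 = −14.706
Tm = 81.5 + (-33.2) + 10.853 − 14.706 = 44.447 → 44.4°C

44.4°C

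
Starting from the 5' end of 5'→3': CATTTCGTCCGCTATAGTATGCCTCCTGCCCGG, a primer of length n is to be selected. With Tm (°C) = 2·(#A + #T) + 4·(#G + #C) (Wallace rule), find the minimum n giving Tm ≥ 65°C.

First 22 bases: CATTTCGTCCGCTATAGTATGC → Tm = 64°C (< 65°C)
First 23 bases: CATTTCGTCCGCTATAGTATGCC → Tm = 68°C (≥ 65°C)
Each additional base adds 2°C (A/T) or 4°C (G/C), so Tm is non-decreasing in n; n = 23 is the first length to reach 65°C.

n = 23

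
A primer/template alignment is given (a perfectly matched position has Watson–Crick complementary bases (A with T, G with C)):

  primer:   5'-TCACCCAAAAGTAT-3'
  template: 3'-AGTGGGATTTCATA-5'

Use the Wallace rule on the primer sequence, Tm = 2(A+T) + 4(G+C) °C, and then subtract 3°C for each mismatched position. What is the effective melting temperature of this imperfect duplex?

35°C

Primer base counts: A=6, T=3, G=1, C=4 → A+T=9, G+C=5
Perfect-match Tm = 2(9) + 4(5) = 18 + 20 = 38°C
Mismatches (positions where the bases are not complementary): 1 (at position 7)
Effective Tm = 38 − 1×3 = 38 − 3 = 35°C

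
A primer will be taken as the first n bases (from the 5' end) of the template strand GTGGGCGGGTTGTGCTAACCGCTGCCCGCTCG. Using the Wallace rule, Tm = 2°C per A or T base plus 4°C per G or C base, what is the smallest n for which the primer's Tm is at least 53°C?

n = 16

First 15 bases: GTGGGCGGGTTGTGC → Tm = 52°C (< 53°C)
First 16 bases: GTGGGCGGGTTGTGCT → Tm = 54°C (≥ 53°C)
Since every base adds ≥2°C, Tm only increases with n, so the threshold is first crossed at n = 16.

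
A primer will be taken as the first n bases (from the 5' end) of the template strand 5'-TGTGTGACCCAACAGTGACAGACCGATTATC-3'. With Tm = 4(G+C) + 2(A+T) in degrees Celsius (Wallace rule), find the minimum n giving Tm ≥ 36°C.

First 11 bases: TGTGTGACCCA → Tm = 34°C (< 36°C)
First 12 bases: TGTGTGACCCAA → Tm = 36°C (≥ 36°C)
Since every base adds ≥2°C, Tm only increases with n, so the threshold is first crossed at n = 12.

n = 12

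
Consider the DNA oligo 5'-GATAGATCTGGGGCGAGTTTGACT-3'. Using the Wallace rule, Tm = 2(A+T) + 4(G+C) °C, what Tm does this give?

Counting bases: T=7, C=3, G=9, A=5
So N_AT = 12 and N_GC = 12.
Tm = 2(12) + 4(12) = 24 + 48 = 72°C

72°C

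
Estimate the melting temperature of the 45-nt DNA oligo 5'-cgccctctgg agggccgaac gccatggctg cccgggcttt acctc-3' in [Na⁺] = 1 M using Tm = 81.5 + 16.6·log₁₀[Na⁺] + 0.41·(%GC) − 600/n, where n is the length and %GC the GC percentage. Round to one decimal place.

Length n = 45. Counting bases: A=5, C=18, T=8, G=14
G+C = 32, so %GC = 32/45 × 100 = 71.111%
Salt term: 16.6 × (0) = 0
GC term: 0.41 × 71.111 = 29.156; length term: −600/45 = −13.333
Tm = 81.5 + (0) + 29.156 − 13.333 = 97.323 → 97.3°C

97.3°C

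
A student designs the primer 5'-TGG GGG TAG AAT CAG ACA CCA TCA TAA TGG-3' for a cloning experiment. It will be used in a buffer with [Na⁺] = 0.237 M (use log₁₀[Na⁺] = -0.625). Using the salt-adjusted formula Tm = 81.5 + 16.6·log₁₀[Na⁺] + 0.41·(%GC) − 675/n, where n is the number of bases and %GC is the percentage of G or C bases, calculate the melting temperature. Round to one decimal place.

67.8°C

Length n = 30. C=5, G=9, A=10, T=6
G+C = 14, so %GC = 14/30 × 100 = 46.667%
Salt term: 16.6 × (-0.625) = -10.375
GC term: 0.41 × 46.667 = 19.133; length term: −675/30 = −22.5
Tm = 81.5 + (-10.375) + 19.133 − 22.5 = 67.758 → 67.8°C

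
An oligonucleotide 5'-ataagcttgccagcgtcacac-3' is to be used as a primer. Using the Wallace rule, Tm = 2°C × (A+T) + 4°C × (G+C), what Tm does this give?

Base counts: A=6, G=4, T=4, C=7
AT pairs contribute 10, GC pairs contribute 11.
Tm = 2(10) + 4(11) = 20 + 44 = 64°C

64°C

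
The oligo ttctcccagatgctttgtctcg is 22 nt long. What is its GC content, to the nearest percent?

Counting bases: A=2, C=7, T=9, G=4
G+C = 4 + 7 = 11 out of 22 bases
%GC = 11/22 × 100 = 50% ≈ 50%

50%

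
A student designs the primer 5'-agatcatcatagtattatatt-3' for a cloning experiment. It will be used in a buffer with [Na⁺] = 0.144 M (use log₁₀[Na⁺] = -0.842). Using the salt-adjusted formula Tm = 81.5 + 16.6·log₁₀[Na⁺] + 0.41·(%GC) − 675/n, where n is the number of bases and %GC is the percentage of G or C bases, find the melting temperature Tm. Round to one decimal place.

Length n = 21. A=8, T=9, C=2, G=2
G+C = 4, so %GC = 4/21 × 100 = 19.048%
Salt term: 16.6 × (-0.842) = -13.977
GC term: 0.41 × 19.048 = 7.81; length term: −675/21 = −32.143
Tm = 81.5 + (-13.977) + 7.81 − 32.143 = 43.19 → 43.2°C

43.2°C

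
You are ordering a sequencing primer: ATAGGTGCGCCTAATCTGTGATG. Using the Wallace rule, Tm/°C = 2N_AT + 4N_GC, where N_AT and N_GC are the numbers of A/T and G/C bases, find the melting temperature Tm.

68°C

C=4, G=7, T=7, A=5
A+T = 12, G+C = 11
Tm = 2×12 + 4×11 = 68°C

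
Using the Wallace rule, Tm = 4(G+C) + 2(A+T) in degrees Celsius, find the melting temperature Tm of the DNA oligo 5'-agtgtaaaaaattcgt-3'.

Base counts: A=7, G=3, C=1, T=5
A+T = 12, G+C = 4
Tm = 2×12 + 4×4 = 40°C

40°C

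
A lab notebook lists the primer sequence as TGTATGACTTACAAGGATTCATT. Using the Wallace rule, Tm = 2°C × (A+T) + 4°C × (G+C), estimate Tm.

60°C

Base counts: T=9, G=4, A=7, C=3
AT pairs contribute 16, GC pairs contribute 7.
Tm = 4·7 + 2·16 = 28 + 32 = 60°C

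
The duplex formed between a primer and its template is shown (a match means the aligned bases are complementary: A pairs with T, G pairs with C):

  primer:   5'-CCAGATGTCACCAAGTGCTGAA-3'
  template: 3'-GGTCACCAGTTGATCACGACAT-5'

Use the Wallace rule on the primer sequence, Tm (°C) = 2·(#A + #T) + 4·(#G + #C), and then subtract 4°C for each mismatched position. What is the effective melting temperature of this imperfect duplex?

Primer base counts: A=7, T=4, G=5, C=6 → A+T=11, G+C=11
Perfect-match Tm = 2(11) + 4(11) = 22 + 44 = 66°C
Mismatches (positions where the bases are not complementary): 5 (at positions 5, 6, 11, 13, 21)
Effective Tm = 66 − 5×4 = 66 − 20 = 46°C

46°C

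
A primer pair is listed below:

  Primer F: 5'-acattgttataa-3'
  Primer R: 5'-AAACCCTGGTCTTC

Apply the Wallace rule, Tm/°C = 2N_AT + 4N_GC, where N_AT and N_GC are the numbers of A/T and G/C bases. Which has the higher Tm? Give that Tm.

Primer F: A+T=10, G+C=2 → Tm = 2(10)+4(2) = 28°C
Primer R: A+T=7, G+C=7 → Tm = 2(7)+4(7) = 42°C
28°C vs 42°C → primer R is higher.

Primer R, 42°C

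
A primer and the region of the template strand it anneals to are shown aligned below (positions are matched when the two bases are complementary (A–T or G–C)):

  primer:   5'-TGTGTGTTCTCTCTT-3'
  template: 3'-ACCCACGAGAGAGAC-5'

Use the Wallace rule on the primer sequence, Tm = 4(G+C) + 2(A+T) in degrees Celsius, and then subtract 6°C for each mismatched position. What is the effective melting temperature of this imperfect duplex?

24°C

Primer base counts: A=0, T=9, G=3, C=3 → A+T=9, G+C=6
Perfect-match Tm = 2(9) + 4(6) = 18 + 24 = 42°C
Mismatches (positions where the bases are not complementary): 3 (at positions 3, 7, 15)
Effective Tm = 42 − 3×6 = 42 − 18 = 24°C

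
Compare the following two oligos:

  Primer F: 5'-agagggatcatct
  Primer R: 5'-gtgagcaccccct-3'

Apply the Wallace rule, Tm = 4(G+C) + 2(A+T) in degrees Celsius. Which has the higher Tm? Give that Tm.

Primer R, 44°C

Primer F: A+T=7, G+C=6 → Tm = 2(7)+4(6) = 38°C
Primer R: A+T=4, G+C=9 → Tm = 2(4)+4(9) = 44°C
38°C vs 44°C → primer R is higher.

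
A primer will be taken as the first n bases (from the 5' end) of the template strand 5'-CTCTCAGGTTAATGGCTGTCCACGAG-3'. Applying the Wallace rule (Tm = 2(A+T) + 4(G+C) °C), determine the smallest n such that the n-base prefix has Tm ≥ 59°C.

n = 20

First 19 bases: CTCTCAGGTTAATGGCTGT → Tm = 56°C (< 59°C)
First 20 bases: CTCTCAGGTTAATGGCTGTC → Tm = 60°C (≥ 59°C)
Since every base adds ≥2°C, Tm only increases with n, so the threshold is first crossed at n = 20.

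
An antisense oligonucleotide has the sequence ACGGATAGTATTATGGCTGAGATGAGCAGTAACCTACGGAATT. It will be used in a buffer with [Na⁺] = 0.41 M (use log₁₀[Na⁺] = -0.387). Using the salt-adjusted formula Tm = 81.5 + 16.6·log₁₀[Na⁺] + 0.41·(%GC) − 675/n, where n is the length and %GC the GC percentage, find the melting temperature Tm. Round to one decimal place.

76.5°C

Length n = 43. Counting bases: G=12, A=14, C=6, T=11
G+C = 18, so %GC = 18/43 × 100 = 41.86%
Salt term: 16.6 × (-0.387) = -6.424
GC term: 0.41 × 41.86 = 17.163; length term: −675/43 = −15.698
Tm = 81.5 + (-6.424) + 17.163 − 15.698 = 76.541 → 76.5°C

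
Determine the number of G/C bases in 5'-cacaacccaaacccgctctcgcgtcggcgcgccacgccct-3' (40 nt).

Counting bases: G=8, T=4, C=21, A=7
Total G or C: 8 + 21 = 29

29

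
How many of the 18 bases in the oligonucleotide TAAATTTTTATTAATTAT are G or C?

G=0, A=7, C=0, T=11
G+C = 0 + 0 = 0

0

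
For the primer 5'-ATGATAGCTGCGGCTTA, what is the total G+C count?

8

Base counts: C=3, T=5, G=5, A=4
Total G or C: 5 + 3 = 8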